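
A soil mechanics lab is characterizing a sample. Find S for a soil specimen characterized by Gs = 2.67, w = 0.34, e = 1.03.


Using S = Gs * w / e
S = 2.67 * 0.34 / 1.03
S = 0.8814


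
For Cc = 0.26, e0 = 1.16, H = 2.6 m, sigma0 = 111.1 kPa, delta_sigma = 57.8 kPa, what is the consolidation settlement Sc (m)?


Using Sc = Cc * H / (1 + e0) * log10((sigma0 + delta_sigma) / sigma0)
Stress ratio = (111.1 + 57.8) / 111.1 = 1.52025
log10(1.52025) = 0.181916
Cc * H / (1 + e0) = 0.26 * 2.6 / (1 + 1.16) = 0.312963
Sc = 0.312963 * 0.181916
Sc = 0.0569 m


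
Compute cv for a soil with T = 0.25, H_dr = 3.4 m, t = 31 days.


Using cv = T * H_dr^2 / t
H_dr^2 = 3.4^2 = 11.56
cv = 0.25 * 11.56 / 31
cv = 0.09323 m^2/day


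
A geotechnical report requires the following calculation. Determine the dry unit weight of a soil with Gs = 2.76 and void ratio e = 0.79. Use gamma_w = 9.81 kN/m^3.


Using gamma_d = Gs * gamma_w / (1 + e)
gamma_d = 2.76 * 9.81 / (1 + 0.79)
gamma_d = 2.76 * 9.81 / 1.79
gamma_d = 15.126 kN/m^3


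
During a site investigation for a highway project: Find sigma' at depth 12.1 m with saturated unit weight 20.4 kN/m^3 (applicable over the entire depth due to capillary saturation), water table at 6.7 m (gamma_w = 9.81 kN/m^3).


Result: 193.87 kPa

Derivation:
Total stress = gamma_sat * depth
sigma = 20.4 * 12.1 = 246.84 kPa
Pore water pressure u = gamma_w * (depth - d_wt)
u = 9.81 * (12.1 - 6.7) = 52.974 kPa
Effective stress = sigma - u
sigma' = 246.84 - 52.974 = 193.87 kPa


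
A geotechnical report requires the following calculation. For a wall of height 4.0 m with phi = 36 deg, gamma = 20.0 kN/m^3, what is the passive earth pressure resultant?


Result: 616.29 kN/m

Derivation:
Compute passive earth pressure coefficient:
Kp = tan^2(45 + phi/2) = tan^2(63.0) = 3.85184
Compute passive force:
Pp = 0.5 * Kp * gamma * H^2
Pp = 0.5 * 3.85184 * 20.0 * 4.0^2
Pp = 616.29 kN/m


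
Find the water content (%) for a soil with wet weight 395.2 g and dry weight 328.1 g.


Using w = (m_wet - m_dry) / m_dry * 100
m_wet - m_dry = 395.2 - 328.1 = 67.1 g
w = 67.1 / 328.1 * 100
w = 20.45 %


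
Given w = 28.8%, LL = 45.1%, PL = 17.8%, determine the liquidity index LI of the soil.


First compute the plasticity index:
PI = LL - PL = 45.1 - 17.8 = 27.3
Then compute the liquidity index:
LI = (w - PL) / PI
LI = (28.8 - 17.8) / 27.3
LI = 0.403


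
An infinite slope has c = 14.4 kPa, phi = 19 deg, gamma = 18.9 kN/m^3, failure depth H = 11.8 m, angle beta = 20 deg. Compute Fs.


Result: 1.147

Derivation:
Using Fs = c / (gamma*H*sin(beta)*cos(beta)) + tan(phi)/tan(beta)
Cohesion contribution = 14.4 / (18.9*11.8*sin(20)*cos(20))
Cohesion contribution = 0.200901
Friction contribution = tan(19)/tan(20) = 0.946032
Fs = 0.200901 + 0.946032
Fs = 1.147


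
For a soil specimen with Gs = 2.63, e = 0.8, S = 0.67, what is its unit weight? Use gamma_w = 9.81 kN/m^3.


Result: 17.255 kN/m^3

Derivation:
Using gamma = gamma_w * (Gs + S*e) / (1 + e)
Numerator: Gs + S*e = 2.63 + 0.67*0.8 = 3.166
Denominator: 1 + e = 1 + 0.8 = 1.8
gamma = 9.81 * 3.166 / 1.8
gamma = 17.255 kN/m^3


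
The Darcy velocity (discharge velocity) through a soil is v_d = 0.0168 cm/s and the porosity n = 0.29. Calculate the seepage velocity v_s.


Result: 0.05793 cm/s

Derivation:
Using v_s = v_d / n
v_s = 0.0168 / 0.29
v_s = 0.05793 cm/s


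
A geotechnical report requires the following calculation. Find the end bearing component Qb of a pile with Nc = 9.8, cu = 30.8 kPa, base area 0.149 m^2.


Using Qb = Nc * cu * Ab
Qb = 9.8 * 30.8 * 0.149
Qb = 44.97 kN


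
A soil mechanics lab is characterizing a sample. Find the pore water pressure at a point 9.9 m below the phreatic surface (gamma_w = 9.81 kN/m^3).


Using u = gamma_w * h_w
u = 9.81 * 9.9
u = 97.12 kPa


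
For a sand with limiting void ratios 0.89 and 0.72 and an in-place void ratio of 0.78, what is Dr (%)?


Result: 64.71 %

Derivation:
Using Dr = (e_max - e) / (e_max - e_min) * 100
e_max - e = 0.89 - 0.78 = 0.11
e_max - e_min = 0.89 - 0.72 = 0.17
Dr = 0.11 / 0.17 * 100
Dr = 64.71 %


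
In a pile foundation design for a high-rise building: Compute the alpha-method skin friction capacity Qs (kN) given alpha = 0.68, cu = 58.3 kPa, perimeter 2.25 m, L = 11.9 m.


Using Qs = alpha * cu * perimeter * L
Qs = 0.68 * 58.3 * 2.25 * 11.9
Qs = 1061.47 kN


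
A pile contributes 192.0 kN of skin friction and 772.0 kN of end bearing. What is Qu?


Using Qu = Qf + Qb
Qu = 192.0 + 772.0
Qu = 964.0 kN


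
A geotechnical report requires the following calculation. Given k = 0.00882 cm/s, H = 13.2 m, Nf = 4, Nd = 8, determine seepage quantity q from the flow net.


Convert k to m/s for unit consistency with H:
k = 0.00882 cm/s = 0.00882 / 100 m/s = 8.82e-05 m/s
Using q = k * H * Nf / Nd
Nf / Nd = 4 / 8 = 0.5
q = 8.82e-05 * 13.2 * 0.5
q = 0.0005821 m^3/s per m


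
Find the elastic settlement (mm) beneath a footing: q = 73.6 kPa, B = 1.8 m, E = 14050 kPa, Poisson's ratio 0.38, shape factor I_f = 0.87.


Using Se = q * B * (1 - nu^2) * I_f / E
1 - nu^2 = 1 - 0.38^2 = 0.8556
Se = 73.6 * 1.8 * 0.8556 * 0.87 / 14050
Se = 0.007019 m
Convert to mm: Se = 0.007019 * 1000 = 7.019 mm


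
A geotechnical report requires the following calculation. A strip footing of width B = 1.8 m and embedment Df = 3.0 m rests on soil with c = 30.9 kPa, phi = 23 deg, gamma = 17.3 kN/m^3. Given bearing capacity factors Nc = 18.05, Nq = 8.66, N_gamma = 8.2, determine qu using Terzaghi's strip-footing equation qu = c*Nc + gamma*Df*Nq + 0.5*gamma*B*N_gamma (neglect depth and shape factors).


Compute qu = c*Nc + gamma*Df*Nq + 0.5*gamma*B*N_gamma
Term 1: 30.9 * 18.05 = 557.745
Term 2: 17.3 * 3.0 * 8.66 = 449.454
Term 3: 0.5 * 17.3 * 1.8 * 8.2 = 127.674
qu = 557.745 + 449.454 + 127.674
qu = 1134.87 kPa


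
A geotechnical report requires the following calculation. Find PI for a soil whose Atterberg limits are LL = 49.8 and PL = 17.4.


Result: 32.4

Derivation:
Using PI = LL - PL
PI = 49.8 - 17.4
PI = 32.4


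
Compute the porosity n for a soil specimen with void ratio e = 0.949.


Result: 0.4869

Derivation:
Using the relation n = e / (1 + e)
n = 0.949 / (1 + 0.949)
n = 0.949 / 1.949
n = 0.4869


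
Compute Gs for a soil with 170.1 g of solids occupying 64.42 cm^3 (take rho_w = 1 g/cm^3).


Using Gs = m_s / (V_s * rho_w)
Since rho_w = 1 g/cm^3:
Gs = 170.1 / 64.42
Gs = 2.64


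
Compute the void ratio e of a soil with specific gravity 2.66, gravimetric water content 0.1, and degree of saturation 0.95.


Using the relation e = Gs * w / S
e = 2.66 * 0.1 / 0.95
e = 0.28


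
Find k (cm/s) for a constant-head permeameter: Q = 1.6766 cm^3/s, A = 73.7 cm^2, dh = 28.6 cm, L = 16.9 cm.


Compute hydraulic gradient:
i = dh / L = 28.6 / 16.9 = 1.69231
Then apply Darcy's law:
k = Q / (A * i)
k = 1.6766 / (73.7 * 1.69231)
k = 1.6766 / 124.723
k = 0.013443 cm/s


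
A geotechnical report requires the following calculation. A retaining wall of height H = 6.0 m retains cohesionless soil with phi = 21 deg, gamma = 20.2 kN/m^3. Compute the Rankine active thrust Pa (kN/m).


Compute active earth pressure coefficient:
Ka = tan^2(45 - phi/2) = tan^2(34.5) = 0.472355
Compute active force:
Pa = 0.5 * Ka * gamma * H^2
Pa = 0.5 * 0.472355 * 20.2 * 6.0^2
Pa = 171.75 kN/m


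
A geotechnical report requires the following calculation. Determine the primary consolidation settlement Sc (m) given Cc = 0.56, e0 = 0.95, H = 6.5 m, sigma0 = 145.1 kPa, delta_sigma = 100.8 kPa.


Result: 0.4276 m

Derivation:
Using Sc = Cc * H / (1 + e0) * log10((sigma0 + delta_sigma) / sigma0)
Stress ratio = (145.1 + 100.8) / 145.1 = 1.69469
log10(1.69469) = 0.229091
Cc * H / (1 + e0) = 0.56 * 6.5 / (1 + 0.95) = 1.86667
Sc = 1.86667 * 0.229091
Sc = 0.4276 m


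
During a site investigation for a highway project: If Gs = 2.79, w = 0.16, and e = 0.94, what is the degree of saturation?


Result: 0.4749

Derivation:
Using S = Gs * w / e
S = 2.79 * 0.16 / 0.94
S = 0.4749


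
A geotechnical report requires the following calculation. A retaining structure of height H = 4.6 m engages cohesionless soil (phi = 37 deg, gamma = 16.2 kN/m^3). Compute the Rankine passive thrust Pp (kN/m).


Compute passive earth pressure coefficient:
Kp = tan^2(45 + phi/2) = tan^2(63.5) = 4.022791
Compute passive force:
Pp = 0.5 * Kp * gamma * H^2
Pp = 0.5 * 4.022791 * 16.2 * 4.6^2
Pp = 689.49 kN/m


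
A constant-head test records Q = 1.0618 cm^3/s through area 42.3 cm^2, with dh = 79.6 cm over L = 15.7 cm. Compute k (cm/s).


Compute hydraulic gradient:
i = dh / L = 79.6 / 15.7 = 5.07006
Then apply Darcy's law:
k = Q / (A * i)
k = 1.0618 / (42.3 * 5.07006)
k = 1.0618 / 214.464
k = 0.004951 cm/s


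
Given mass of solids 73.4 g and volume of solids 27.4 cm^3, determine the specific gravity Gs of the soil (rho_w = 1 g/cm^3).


Using Gs = m_s / (V_s * rho_w)
Since rho_w = 1 g/cm^3:
Gs = 73.4 / 27.4
Gs = 2.679


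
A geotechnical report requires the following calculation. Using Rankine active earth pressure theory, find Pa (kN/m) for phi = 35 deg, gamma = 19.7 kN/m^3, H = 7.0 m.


Result: 130.79 kN/m

Derivation:
Compute active earth pressure coefficient:
Ka = tan^2(45 - phi/2) = tan^2(27.5) = 0.27099
Compute active force:
Pa = 0.5 * Ka * gamma * H^2
Pa = 0.5 * 0.27099 * 19.7 * 7.0^2
Pa = 130.79 kN/m


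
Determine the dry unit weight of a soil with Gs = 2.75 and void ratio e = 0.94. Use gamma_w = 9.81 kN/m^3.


Using gamma_d = Gs * gamma_w / (1 + e)
gamma_d = 2.75 * 9.81 / (1 + 0.94)
gamma_d = 2.75 * 9.81 / 1.94
gamma_d = 13.906 kN/m^3


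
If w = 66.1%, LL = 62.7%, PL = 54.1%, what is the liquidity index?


Result: 1.395

Derivation:
First compute the plasticity index:
PI = LL - PL = 62.7 - 54.1 = 8.6
Then compute the liquidity index:
LI = (w - PL) / PI
LI = (66.1 - 54.1) / 8.6
LI = 1.395


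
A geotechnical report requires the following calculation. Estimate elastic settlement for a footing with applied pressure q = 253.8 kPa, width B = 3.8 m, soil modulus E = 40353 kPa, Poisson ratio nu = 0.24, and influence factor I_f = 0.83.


Using Se = q * B * (1 - nu^2) * I_f / E
1 - nu^2 = 1 - 0.24^2 = 0.9424
Se = 253.8 * 3.8 * 0.9424 * 0.83 / 40353
Se = 0.018694 m
Convert to mm: Se = 0.018694 * 1000 = 18.694 mm


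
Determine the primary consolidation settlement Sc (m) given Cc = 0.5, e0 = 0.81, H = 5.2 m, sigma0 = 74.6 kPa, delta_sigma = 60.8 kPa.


Using Sc = Cc * H / (1 + e0) * log10((sigma0 + delta_sigma) / sigma0)
Stress ratio = (74.6 + 60.8) / 74.6 = 1.81501
log10(1.81501) = 0.25888
Cc * H / (1 + e0) = 0.5 * 5.2 / (1 + 0.81) = 1.43646
Sc = 1.43646 * 0.25888
Sc = 0.3719 m


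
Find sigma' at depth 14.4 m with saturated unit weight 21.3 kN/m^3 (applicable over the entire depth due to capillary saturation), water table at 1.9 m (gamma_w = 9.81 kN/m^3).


Total stress = gamma_sat * depth
sigma = 21.3 * 14.4 = 306.72 kPa
Pore water pressure u = gamma_w * (depth - d_wt)
u = 9.81 * (14.4 - 1.9) = 122.625 kPa
Effective stress = sigma - u
sigma' = 306.72 - 122.625 = 184.1 kPa


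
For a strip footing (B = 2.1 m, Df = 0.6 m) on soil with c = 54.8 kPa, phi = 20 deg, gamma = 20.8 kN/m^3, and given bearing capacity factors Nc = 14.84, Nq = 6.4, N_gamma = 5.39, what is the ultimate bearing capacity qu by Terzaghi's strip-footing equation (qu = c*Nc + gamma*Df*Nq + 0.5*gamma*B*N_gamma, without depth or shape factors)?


Compute qu = c*Nc + gamma*Df*Nq + 0.5*gamma*B*N_gamma
Term 1: 54.8 * 14.84 = 813.232
Term 2: 20.8 * 0.6 * 6.4 = 79.872
Term 3: 0.5 * 20.8 * 2.1 * 5.39 = 117.7176
qu = 813.232 + 79.872 + 117.7176
qu = 1010.82 kPa


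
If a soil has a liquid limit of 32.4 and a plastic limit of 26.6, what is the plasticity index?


Result: 5.8

Derivation:
Using PI = LL - PL
PI = 32.4 - 26.6
PI = 5.8


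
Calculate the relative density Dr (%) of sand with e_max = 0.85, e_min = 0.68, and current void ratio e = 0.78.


Using Dr = (e_max - e) / (e_max - e_min) * 100
e_max - e = 0.85 - 0.78 = 0.07
e_max - e_min = 0.85 - 0.68 = 0.17
Dr = 0.07 / 0.17 * 100
Dr = 41.18 %


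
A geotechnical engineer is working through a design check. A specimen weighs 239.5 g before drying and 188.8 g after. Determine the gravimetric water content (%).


Using w = (m_wet - m_dry) / m_dry * 100
m_wet - m_dry = 239.5 - 188.8 = 50.7 g
w = 50.7 / 188.8 * 100
w = 26.85 %


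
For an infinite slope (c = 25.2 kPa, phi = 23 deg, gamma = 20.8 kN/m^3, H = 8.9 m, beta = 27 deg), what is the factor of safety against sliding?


Using Fs = c / (gamma*H*sin(beta)*cos(beta)) + tan(phi)/tan(beta)
Cohesion contribution = 25.2 / (20.8*8.9*sin(27)*cos(27))
Cohesion contribution = 0.336527
Friction contribution = tan(23)/tan(27) = 0.833079
Fs = 0.336527 + 0.833079
Fs = 1.17


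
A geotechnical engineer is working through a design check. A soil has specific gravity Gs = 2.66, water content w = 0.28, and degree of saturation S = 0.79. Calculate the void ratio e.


Result: 0.9428

Derivation:
Using the relation e = Gs * w / S
e = 2.66 * 0.28 / 0.79
e = 0.9428


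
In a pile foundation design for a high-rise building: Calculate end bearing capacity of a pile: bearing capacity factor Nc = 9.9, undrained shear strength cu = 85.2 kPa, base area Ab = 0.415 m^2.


Using Qb = Nc * cu * Ab
Qb = 9.9 * 85.2 * 0.415
Qb = 350.04 kN


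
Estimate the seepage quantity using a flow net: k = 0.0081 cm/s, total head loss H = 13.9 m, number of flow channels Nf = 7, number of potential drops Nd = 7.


Result: 0.001126 m^3/s per m

Derivation:
Convert k to m/s for unit consistency with H:
k = 0.0081 cm/s = 0.0081 / 100 m/s = 8.1e-05 m/s
Using q = k * H * Nf / Nd
Nf / Nd = 7 / 7 = 1.0
q = 8.1e-05 * 13.9 * 1.0
q = 0.001126 m^3/s per m


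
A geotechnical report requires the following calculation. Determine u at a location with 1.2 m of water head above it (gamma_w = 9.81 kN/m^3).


Result: 11.77 kPa

Derivation:
Using u = gamma_w * h_w
u = 9.81 * 1.2
u = 11.77 kPa


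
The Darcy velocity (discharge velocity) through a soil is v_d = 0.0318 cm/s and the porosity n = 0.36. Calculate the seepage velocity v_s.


Using v_s = v_d / n
v_s = 0.0318 / 0.36
v_s = 0.08833 cm/s


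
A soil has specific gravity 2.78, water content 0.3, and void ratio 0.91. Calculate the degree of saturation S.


Using S = Gs * w / e
S = 2.78 * 0.3 / 0.91
S = 0.9165


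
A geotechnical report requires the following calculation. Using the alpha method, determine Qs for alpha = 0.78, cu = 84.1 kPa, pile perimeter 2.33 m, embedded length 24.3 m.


Using Qs = alpha * cu * perimeter * L
Qs = 0.78 * 84.1 * 2.33 * 24.3
Qs = 3714.09 kN


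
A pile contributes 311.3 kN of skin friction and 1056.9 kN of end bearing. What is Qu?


Result: 1368.2 kN

Derivation:
Using Qu = Qf + Qb
Qu = 311.3 + 1056.9
Qu = 1368.2 kN


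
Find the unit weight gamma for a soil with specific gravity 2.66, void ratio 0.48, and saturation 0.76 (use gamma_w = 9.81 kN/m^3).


Result: 20.05 kN/m^3

Derivation:
Using gamma = gamma_w * (Gs + S*e) / (1 + e)
Numerator: Gs + S*e = 2.66 + 0.76*0.48 = 3.0248
Denominator: 1 + e = 1 + 0.48 = 1.48
gamma = 9.81 * 3.0248 / 1.48
gamma = 20.05 kN/m^3


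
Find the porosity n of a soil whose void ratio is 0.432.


Using the relation n = e / (1 + e)
n = 0.432 / (1 + 0.432)
n = 0.432 / 1.432
n = 0.3017


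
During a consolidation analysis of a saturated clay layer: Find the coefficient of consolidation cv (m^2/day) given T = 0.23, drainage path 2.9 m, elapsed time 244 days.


Result: 0.00793 m^2/day

Derivation:
Using cv = T * H_dr^2 / t
H_dr^2 = 2.9^2 = 8.41
cv = 0.23 * 8.41 / 244
cv = 0.00793 m^2/day


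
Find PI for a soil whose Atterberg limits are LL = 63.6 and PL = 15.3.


Result: 48.3

Derivation:
Using PI = LL - PL
PI = 63.6 - 15.3
PI = 48.3


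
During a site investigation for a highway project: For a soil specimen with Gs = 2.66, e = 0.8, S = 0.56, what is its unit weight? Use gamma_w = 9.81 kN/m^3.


Result: 16.939 kN/m^3

Derivation:
Using gamma = gamma_w * (Gs + S*e) / (1 + e)
Numerator: Gs + S*e = 2.66 + 0.56*0.8 = 3.108
Denominator: 1 + e = 1 + 0.8 = 1.8
gamma = 9.81 * 3.108 / 1.8
gamma = 16.939 kN/m^3


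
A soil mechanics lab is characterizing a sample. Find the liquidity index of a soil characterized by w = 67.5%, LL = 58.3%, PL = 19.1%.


First compute the plasticity index:
PI = LL - PL = 58.3 - 19.1 = 39.2
Then compute the liquidity index:
LI = (w - PL) / PI
LI = (67.5 - 19.1) / 39.2
LI = 1.235


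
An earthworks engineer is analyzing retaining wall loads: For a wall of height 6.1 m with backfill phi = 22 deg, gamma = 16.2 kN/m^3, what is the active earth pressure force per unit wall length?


Compute active earth pressure coefficient:
Ka = tan^2(45 - phi/2) = tan^2(34.0) = 0.454962
Compute active force:
Pa = 0.5 * Ka * gamma * H^2
Pa = 0.5 * 0.454962 * 16.2 * 6.1^2
Pa = 137.13 kN/m


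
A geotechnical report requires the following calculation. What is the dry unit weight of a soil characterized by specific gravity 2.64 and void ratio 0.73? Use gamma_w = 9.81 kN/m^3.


Using gamma_d = Gs * gamma_w / (1 + e)
gamma_d = 2.64 * 9.81 / (1 + 0.73)
gamma_d = 2.64 * 9.81 / 1.73
gamma_d = 14.97 kN/m^3


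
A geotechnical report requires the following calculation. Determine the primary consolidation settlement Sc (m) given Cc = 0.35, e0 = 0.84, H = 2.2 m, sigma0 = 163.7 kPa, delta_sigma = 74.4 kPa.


Using Sc = Cc * H / (1 + e0) * log10((sigma0 + delta_sigma) / sigma0)
Stress ratio = (163.7 + 74.4) / 163.7 = 1.45449
log10(1.45449) = 0.162711
Cc * H / (1 + e0) = 0.35 * 2.2 / (1 + 0.84) = 0.418478
Sc = 0.418478 * 0.162711
Sc = 0.0681 m


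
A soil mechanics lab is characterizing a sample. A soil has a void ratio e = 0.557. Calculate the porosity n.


Using the relation n = e / (1 + e)
n = 0.557 / (1 + 0.557)
n = 0.557 / 1.557
n = 0.3577


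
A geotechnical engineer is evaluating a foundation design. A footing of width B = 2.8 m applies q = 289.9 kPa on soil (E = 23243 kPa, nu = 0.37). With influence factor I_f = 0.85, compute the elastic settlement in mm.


Using Se = q * B * (1 - nu^2) * I_f / E
1 - nu^2 = 1 - 0.37^2 = 0.8631
Se = 289.9 * 2.8 * 0.8631 * 0.85 / 23243
Se = 0.025621 m
Convert to mm: Se = 0.025621 * 1000 = 25.621 mm


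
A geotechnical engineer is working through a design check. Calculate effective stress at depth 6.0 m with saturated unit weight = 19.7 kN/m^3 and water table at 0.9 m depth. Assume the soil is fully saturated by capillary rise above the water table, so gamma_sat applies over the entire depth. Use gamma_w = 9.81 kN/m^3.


Result: 68.17 kPa

Derivation:
Total stress = gamma_sat * depth
sigma = 19.7 * 6.0 = 118.2 kPa
Pore water pressure u = gamma_w * (depth - d_wt)
u = 9.81 * (6.0 - 0.9) = 50.031 kPa
Effective stress = sigma - u
sigma' = 118.2 - 50.031 = 68.17 kPa


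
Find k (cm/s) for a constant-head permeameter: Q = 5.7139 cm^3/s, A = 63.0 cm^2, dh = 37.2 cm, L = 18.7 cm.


Compute hydraulic gradient:
i = dh / L = 37.2 / 18.7 = 1.9893
Then apply Darcy's law:
k = Q / (A * i)
k = 5.7139 / (63.0 * 1.9893)
k = 5.7139 / 125.326
k = 0.045592 cm/s


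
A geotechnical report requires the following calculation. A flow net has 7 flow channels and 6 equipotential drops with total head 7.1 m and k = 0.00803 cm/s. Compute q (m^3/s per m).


Convert k to m/s for unit consistency with H:
k = 0.00803 cm/s = 0.00803 / 100 m/s = 8.03e-05 m/s
Using q = k * H * Nf / Nd
Nf / Nd = 7 / 6 = 1.1667
q = 8.03e-05 * 7.1 * 1.1667
q = 0.0006652 m^3/s per m


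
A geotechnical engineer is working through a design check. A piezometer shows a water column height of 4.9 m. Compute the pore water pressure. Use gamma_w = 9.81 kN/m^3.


Result: 48.07 kPa

Derivation:
Using u = gamma_w * h_w
u = 9.81 * 4.9
u = 48.07 kPa


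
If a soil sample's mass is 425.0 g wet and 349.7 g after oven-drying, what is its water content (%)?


Using w = (m_wet - m_dry) / m_dry * 100
m_wet - m_dry = 425.0 - 349.7 = 75.3 g
w = 75.3 / 349.7 * 100
w = 21.53 %


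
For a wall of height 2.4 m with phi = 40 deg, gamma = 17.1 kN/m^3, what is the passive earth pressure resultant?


Compute passive earth pressure coefficient:
Kp = tan^2(45 + phi/2) = tan^2(65.0) = 4.59891
Compute passive force:
Pp = 0.5 * Kp * gamma * H^2
Pp = 0.5 * 4.59891 * 17.1 * 2.4^2
Pp = 226.49 kN/m


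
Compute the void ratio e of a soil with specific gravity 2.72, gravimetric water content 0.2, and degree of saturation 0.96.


Using the relation e = Gs * w / S
e = 2.72 * 0.2 / 0.96
e = 0.5667


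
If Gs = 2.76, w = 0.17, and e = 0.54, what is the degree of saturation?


Result: 0.8689

Derivation:
Using S = Gs * w / e
S = 2.76 * 0.17 / 0.54
S = 0.8689


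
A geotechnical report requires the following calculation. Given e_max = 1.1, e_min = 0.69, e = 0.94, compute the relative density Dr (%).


Using Dr = (e_max - e) / (e_max - e_min) * 100
e_max - e = 1.1 - 0.94 = 0.16
e_max - e_min = 1.1 - 0.69 = 0.41
Dr = 0.16 / 0.41 * 100
Dr = 39.02 %


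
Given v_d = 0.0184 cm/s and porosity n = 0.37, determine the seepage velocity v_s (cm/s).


Using v_s = v_d / n
v_s = 0.0184 / 0.37
v_s = 0.04973 cm/s


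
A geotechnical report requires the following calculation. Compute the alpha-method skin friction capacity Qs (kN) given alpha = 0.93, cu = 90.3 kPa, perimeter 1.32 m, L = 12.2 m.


Using Qs = alpha * cu * perimeter * L
Qs = 0.93 * 90.3 * 1.32 * 12.2
Qs = 1352.4 kN


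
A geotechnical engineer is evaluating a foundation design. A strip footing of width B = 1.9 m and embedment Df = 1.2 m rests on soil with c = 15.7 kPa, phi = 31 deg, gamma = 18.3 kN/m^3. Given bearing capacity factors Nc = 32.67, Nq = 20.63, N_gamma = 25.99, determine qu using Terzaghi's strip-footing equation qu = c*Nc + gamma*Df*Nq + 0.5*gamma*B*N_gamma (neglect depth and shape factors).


Compute qu = c*Nc + gamma*Df*Nq + 0.5*gamma*B*N_gamma
Term 1: 15.7 * 32.67 = 512.919
Term 2: 18.3 * 1.2 * 20.63 = 453.0348
Term 3: 0.5 * 18.3 * 1.9 * 25.99 = 451.83615
qu = 512.919 + 453.0348 + 451.83615
qu = 1417.79 kPa


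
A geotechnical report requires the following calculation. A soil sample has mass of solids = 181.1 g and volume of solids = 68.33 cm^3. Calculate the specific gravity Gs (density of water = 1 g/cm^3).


Using Gs = m_s / (V_s * rho_w)
Since rho_w = 1 g/cm^3:
Gs = 181.1 / 68.33
Gs = 2.65


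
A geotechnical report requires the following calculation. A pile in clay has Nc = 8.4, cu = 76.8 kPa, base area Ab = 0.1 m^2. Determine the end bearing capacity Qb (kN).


Using Qb = Nc * cu * Ab
Qb = 8.4 * 76.8 * 0.1
Qb = 64.51 kN


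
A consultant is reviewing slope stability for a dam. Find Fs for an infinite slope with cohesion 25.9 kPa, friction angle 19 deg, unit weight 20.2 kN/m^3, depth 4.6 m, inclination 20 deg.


Using Fs = c / (gamma*H*sin(beta)*cos(beta)) + tan(phi)/tan(beta)
Cohesion contribution = 25.9 / (20.2*4.6*sin(20)*cos(20))
Cohesion contribution = 0.867267
Friction contribution = tan(19)/tan(20) = 0.946032
Fs = 0.867267 + 0.946032
Fs = 1.813


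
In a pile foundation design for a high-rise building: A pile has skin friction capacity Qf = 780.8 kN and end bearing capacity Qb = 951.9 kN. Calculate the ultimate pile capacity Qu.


Using Qu = Qf + Qb
Qu = 780.8 + 951.9
Qu = 1732.7 kN


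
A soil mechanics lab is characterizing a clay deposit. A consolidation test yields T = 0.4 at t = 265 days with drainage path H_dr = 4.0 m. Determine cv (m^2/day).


Using cv = T * H_dr^2 / t
H_dr^2 = 4.0^2 = 16.0
cv = 0.4 * 16.0 / 265
cv = 0.02415 m^2/day


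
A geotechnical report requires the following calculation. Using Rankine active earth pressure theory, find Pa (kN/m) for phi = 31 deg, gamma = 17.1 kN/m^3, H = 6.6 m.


Compute active earth pressure coefficient:
Ka = tan^2(45 - phi/2) = tan^2(29.5) = 0.320099
Compute active force:
Pa = 0.5 * Ka * gamma * H^2
Pa = 0.5 * 0.320099 * 17.1 * 6.6^2
Pa = 119.22 kN/m


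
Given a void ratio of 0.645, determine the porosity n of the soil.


Using the relation n = e / (1 + e)
n = 0.645 / (1 + 0.645)
n = 0.645 / 1.645
n = 0.3921


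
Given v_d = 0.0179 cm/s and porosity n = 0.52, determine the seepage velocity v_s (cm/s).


Using v_s = v_d / n
v_s = 0.0179 / 0.52
v_s = 0.03442 cm/s


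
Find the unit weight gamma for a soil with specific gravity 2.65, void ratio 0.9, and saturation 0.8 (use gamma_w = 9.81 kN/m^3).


Using gamma = gamma_w * (Gs + S*e) / (1 + e)
Numerator: Gs + S*e = 2.65 + 0.8*0.9 = 3.37
Denominator: 1 + e = 1 + 0.9 = 1.9
gamma = 9.81 * 3.37 / 1.9
gamma = 17.4 kN/m^3


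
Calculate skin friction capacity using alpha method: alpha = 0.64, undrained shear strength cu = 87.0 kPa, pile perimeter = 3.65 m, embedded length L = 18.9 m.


Result: 3841.08 kN

Derivation:
Using Qs = alpha * cu * perimeter * L
Qs = 0.64 * 87.0 * 3.65 * 18.9
Qs = 3841.08 kN


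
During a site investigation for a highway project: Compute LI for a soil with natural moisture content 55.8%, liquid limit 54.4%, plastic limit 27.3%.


Result: 1.052

Derivation:
First compute the plasticity index:
PI = LL - PL = 54.4 - 27.3 = 27.1
Then compute the liquidity index:
LI = (w - PL) / PI
LI = (55.8 - 27.3) / 27.1
LI = 1.052


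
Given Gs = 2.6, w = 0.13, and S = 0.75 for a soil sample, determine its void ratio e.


Using the relation e = Gs * w / S
e = 2.6 * 0.13 / 0.75
e = 0.4507


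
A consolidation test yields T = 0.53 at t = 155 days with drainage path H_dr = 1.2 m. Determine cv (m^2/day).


Result: 0.00492 m^2/day

Derivation:
Using cv = T * H_dr^2 / t
H_dr^2 = 1.2^2 = 1.44
cv = 0.53 * 1.44 / 155
cv = 0.00492 m^2/day


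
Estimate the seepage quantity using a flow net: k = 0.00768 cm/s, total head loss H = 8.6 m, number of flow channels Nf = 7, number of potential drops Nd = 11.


Convert k to m/s for unit consistency with H:
k = 0.00768 cm/s = 0.00768 / 100 m/s = 7.68e-05 m/s
Using q = k * H * Nf / Nd
Nf / Nd = 7 / 11 = 0.6364
q = 7.68e-05 * 8.6 * 0.6364
q = 0.0004203 m^3/s per m


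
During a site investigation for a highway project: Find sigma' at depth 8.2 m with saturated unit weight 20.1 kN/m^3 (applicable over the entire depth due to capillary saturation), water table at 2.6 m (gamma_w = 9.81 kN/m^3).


Result: 109.88 kPa

Derivation:
Total stress = gamma_sat * depth
sigma = 20.1 * 8.2 = 164.82 kPa
Pore water pressure u = gamma_w * (depth - d_wt)
u = 9.81 * (8.2 - 2.6) = 54.936 kPa
Effective stress = sigma - u
sigma' = 164.82 - 54.936 = 109.88 kPa


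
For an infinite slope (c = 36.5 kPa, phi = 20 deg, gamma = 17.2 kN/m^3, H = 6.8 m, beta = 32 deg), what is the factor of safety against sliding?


Result: 1.277

Derivation:
Using Fs = c / (gamma*H*sin(beta)*cos(beta)) + tan(phi)/tan(beta)
Cohesion contribution = 36.5 / (17.2*6.8*sin(32)*cos(32))
Cohesion contribution = 0.694425
Friction contribution = tan(20)/tan(32) = 0.582474
Fs = 0.694425 + 0.582474
Fs = 1.277


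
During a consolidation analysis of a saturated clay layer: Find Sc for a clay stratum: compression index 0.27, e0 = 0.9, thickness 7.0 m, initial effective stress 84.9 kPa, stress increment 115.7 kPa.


Using Sc = Cc * H / (1 + e0) * log10((sigma0 + delta_sigma) / sigma0)
Stress ratio = (84.9 + 115.7) / 84.9 = 2.36278
log10(2.36278) = 0.373423
Cc * H / (1 + e0) = 0.27 * 7.0 / (1 + 0.9) = 0.994737
Sc = 0.994737 * 0.373423
Sc = 0.3715 m


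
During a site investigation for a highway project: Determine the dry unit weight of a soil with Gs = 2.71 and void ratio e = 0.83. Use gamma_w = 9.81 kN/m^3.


Result: 14.527 kN/m^3

Derivation:
Using gamma_d = Gs * gamma_w / (1 + e)
gamma_d = 2.71 * 9.81 / (1 + 0.83)
gamma_d = 2.71 * 9.81 / 1.83
gamma_d = 14.527 kN/m^3


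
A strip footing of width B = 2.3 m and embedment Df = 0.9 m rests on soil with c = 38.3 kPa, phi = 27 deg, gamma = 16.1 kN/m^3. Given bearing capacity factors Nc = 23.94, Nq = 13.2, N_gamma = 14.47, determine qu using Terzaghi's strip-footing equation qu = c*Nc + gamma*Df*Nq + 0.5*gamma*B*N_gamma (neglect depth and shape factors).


Result: 1376.08 kPa

Derivation:
Compute qu = c*Nc + gamma*Df*Nq + 0.5*gamma*B*N_gamma
Term 1: 38.3 * 23.94 = 916.902
Term 2: 16.1 * 0.9 * 13.2 = 191.268
Term 3: 0.5 * 16.1 * 2.3 * 14.47 = 267.91205
qu = 916.902 + 191.268 + 267.91205
qu = 1376.08 kPa


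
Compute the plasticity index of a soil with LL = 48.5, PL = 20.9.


Using PI = LL - PL
PI = 48.5 - 20.9
PI = 27.6


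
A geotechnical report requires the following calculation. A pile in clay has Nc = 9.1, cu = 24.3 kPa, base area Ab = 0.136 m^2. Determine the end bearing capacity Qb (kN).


Using Qb = Nc * cu * Ab
Qb = 9.1 * 24.3 * 0.136
Qb = 30.07 kN


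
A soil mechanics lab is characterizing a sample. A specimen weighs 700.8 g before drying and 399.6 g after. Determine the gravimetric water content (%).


Using w = (m_wet - m_dry) / m_dry * 100
m_wet - m_dry = 700.8 - 399.6 = 301.2 g
w = 301.2 / 399.6 * 100
w = 75.38 %


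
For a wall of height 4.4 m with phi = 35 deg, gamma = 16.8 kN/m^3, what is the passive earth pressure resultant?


Compute passive earth pressure coefficient:
Kp = tan^2(45 + phi/2) = tan^2(62.5) = 3.690172
Compute passive force:
Pp = 0.5 * Kp * gamma * H^2
Pp = 0.5 * 3.690172 * 16.8 * 4.4^2
Pp = 600.11 kN/m


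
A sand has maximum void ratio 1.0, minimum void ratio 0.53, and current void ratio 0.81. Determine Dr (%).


Using Dr = (e_max - e) / (e_max - e_min) * 100
e_max - e = 1.0 - 0.81 = 0.19
e_max - e_min = 1.0 - 0.53 = 0.47
Dr = 0.19 / 0.47 * 100
Dr = 40.43 %


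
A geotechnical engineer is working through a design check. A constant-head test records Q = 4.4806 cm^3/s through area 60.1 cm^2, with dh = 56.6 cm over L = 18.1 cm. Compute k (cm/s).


Compute hydraulic gradient:
i = dh / L = 56.6 / 18.1 = 3.12707
Then apply Darcy's law:
k = Q / (A * i)
k = 4.4806 / (60.1 * 3.12707)
k = 4.4806 / 187.937
k = 0.023841 cm/s


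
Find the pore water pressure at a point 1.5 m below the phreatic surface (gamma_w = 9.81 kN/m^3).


Result: 14.71 kPa

Derivation:
Using u = gamma_w * h_w
u = 9.81 * 1.5
u = 14.71 kPa


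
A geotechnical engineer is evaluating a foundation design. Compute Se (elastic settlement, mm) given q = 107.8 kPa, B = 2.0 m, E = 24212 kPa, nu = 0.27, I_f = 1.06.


Result: 8.751 mm

Derivation:
Using Se = q * B * (1 - nu^2) * I_f / E
1 - nu^2 = 1 - 0.27^2 = 0.9271
Se = 107.8 * 2.0 * 0.9271 * 1.06 / 24212
Se = 0.008751 m
Convert to mm: Se = 0.008751 * 1000 = 8.751 mm


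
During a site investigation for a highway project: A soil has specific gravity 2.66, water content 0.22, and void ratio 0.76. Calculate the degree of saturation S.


Using S = Gs * w / e
S = 2.66 * 0.22 / 0.76
S = 0.77


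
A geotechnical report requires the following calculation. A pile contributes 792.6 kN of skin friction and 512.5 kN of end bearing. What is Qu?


Using Qu = Qf + Qb
Qu = 792.6 + 512.5
Qu = 1305.1 kN


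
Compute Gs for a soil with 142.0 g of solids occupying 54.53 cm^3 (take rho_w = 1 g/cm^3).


Using Gs = m_s / (V_s * rho_w)
Since rho_w = 1 g/cm^3:
Gs = 142.0 / 54.53
Gs = 2.604


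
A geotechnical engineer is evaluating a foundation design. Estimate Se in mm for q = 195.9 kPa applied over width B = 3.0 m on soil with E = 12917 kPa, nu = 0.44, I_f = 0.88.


Result: 32.287 mm

Derivation:
Using Se = q * B * (1 - nu^2) * I_f / E
1 - nu^2 = 1 - 0.44^2 = 0.8064
Se = 195.9 * 3.0 * 0.8064 * 0.88 / 12917
Se = 0.032287 m
Convert to mm: Se = 0.032287 * 1000 = 32.287 mm


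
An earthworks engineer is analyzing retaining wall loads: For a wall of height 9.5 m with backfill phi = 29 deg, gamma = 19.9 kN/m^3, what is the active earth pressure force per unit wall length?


Compute active earth pressure coefficient:
Ka = tan^2(45 - phi/2) = tan^2(30.5) = 0.346974
Compute active force:
Pa = 0.5 * Ka * gamma * H^2
Pa = 0.5 * 0.346974 * 19.9 * 9.5^2
Pa = 311.58 kN/m


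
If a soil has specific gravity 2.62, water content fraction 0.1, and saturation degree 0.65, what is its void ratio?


Result: 0.4031

Derivation:
Using the relation e = Gs * w / S
e = 2.62 * 0.1 / 0.65
e = 0.4031


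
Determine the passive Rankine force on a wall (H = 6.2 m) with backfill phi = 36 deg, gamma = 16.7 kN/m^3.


Result: 1236.34 kN/m

Derivation:
Compute passive earth pressure coefficient:
Kp = tan^2(45 + phi/2) = tan^2(63.0) = 3.85184
Compute passive force:
Pp = 0.5 * Kp * gamma * H^2
Pp = 0.5 * 3.85184 * 16.7 * 6.2^2
Pp = 1236.34 kN/m


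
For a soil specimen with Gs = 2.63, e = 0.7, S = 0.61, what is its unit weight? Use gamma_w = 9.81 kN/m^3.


Using gamma = gamma_w * (Gs + S*e) / (1 + e)
Numerator: Gs + S*e = 2.63 + 0.61*0.7 = 3.057
Denominator: 1 + e = 1 + 0.7 = 1.7
gamma = 9.81 * 3.057 / 1.7
gamma = 17.641 kN/m^3


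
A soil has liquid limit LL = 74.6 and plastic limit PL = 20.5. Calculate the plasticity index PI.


Result: 54.1

Derivation:
Using PI = LL - PL
PI = 74.6 - 20.5
PI = 54.1


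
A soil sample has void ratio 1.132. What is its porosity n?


Using the relation n = e / (1 + e)
n = 1.132 / (1 + 1.132)
n = 1.132 / 2.132
n = 0.531


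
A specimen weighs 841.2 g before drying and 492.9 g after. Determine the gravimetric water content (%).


Result: 70.66 %

Derivation:
Using w = (m_wet - m_dry) / m_dry * 100
m_wet - m_dry = 841.2 - 492.9 = 348.3 g
w = 348.3 / 492.9 * 100
w = 70.66 %


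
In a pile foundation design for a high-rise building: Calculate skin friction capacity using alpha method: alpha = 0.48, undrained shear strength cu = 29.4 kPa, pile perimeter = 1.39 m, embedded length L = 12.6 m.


Using Qs = alpha * cu * perimeter * L
Qs = 0.48 * 29.4 * 1.39 * 12.6
Qs = 247.16 kN


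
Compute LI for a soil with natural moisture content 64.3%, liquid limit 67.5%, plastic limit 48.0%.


Result: 0.836

Derivation:
First compute the plasticity index:
PI = LL - PL = 67.5 - 48.0 = 19.5
Then compute the liquidity index:
LI = (w - PL) / PI
LI = (64.3 - 48.0) / 19.5
LI = 0.836


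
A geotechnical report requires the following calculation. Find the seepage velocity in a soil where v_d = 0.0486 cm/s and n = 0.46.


Result: 0.10565 cm/s

Derivation:
Using v_s = v_d / n
v_s = 0.0486 / 0.46
v_s = 0.10565 cm/s


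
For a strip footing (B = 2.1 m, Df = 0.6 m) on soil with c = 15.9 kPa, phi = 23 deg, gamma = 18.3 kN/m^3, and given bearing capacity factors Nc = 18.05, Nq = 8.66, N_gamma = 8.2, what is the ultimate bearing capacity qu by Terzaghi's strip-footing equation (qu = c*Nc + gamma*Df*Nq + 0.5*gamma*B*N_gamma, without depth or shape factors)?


Compute qu = c*Nc + gamma*Df*Nq + 0.5*gamma*B*N_gamma
Term 1: 15.9 * 18.05 = 286.995
Term 2: 18.3 * 0.6 * 8.66 = 95.0868
Term 3: 0.5 * 18.3 * 2.1 * 8.2 = 157.563
qu = 286.995 + 95.0868 + 157.563
qu = 539.64 kPa


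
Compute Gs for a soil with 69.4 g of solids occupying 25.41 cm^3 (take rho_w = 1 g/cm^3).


Result: 2.731

Derivation:
Using Gs = m_s / (V_s * rho_w)
Since rho_w = 1 g/cm^3:
Gs = 69.4 / 25.41
Gs = 2.731


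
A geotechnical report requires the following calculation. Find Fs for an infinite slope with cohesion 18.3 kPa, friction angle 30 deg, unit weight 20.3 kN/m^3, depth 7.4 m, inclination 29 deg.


Result: 1.329

Derivation:
Using Fs = c / (gamma*H*sin(beta)*cos(beta)) + tan(phi)/tan(beta)
Cohesion contribution = 18.3 / (20.3*7.4*sin(29)*cos(29))
Cohesion contribution = 0.287298
Friction contribution = tan(30)/tan(29) = 1.04157
Fs = 0.287298 + 1.04157
Fs = 1.329


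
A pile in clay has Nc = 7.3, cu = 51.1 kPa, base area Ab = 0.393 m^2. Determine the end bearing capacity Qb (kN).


Using Qb = Nc * cu * Ab
Qb = 7.3 * 51.1 * 0.393
Qb = 146.6 kN


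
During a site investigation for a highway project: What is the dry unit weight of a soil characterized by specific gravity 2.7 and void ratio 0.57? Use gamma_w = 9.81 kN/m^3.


Result: 16.871 kN/m^3

Derivation:
Using gamma_d = Gs * gamma_w / (1 + e)
gamma_d = 2.7 * 9.81 / (1 + 0.57)
gamma_d = 2.7 * 9.81 / 1.57
gamma_d = 16.871 kN/m^3


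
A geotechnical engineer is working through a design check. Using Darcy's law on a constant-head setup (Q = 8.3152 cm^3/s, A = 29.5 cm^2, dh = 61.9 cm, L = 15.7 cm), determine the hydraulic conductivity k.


Compute hydraulic gradient:
i = dh / L = 61.9 / 15.7 = 3.94268
Then apply Darcy's law:
k = Q / (A * i)
k = 8.3152 / (29.5 * 3.94268)
k = 8.3152 / 116.309
k = 0.071492 cm/s


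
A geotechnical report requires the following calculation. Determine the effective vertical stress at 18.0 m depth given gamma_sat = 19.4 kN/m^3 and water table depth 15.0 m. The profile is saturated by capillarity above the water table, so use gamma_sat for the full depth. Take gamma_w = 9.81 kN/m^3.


Total stress = gamma_sat * depth
sigma = 19.4 * 18.0 = 349.2 kPa
Pore water pressure u = gamma_w * (depth - d_wt)
u = 9.81 * (18.0 - 15.0) = 29.43 kPa
Effective stress = sigma - u
sigma' = 349.2 - 29.43 = 319.77 kPa


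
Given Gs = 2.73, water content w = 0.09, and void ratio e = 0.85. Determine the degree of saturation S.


Using S = Gs * w / e
S = 2.73 * 0.09 / 0.85
S = 0.2891


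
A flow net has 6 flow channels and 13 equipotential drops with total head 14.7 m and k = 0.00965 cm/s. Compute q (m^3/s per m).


Convert k to m/s for unit consistency with H:
k = 0.00965 cm/s = 0.00965 / 100 m/s = 9.65e-05 m/s
Using q = k * H * Nf / Nd
Nf / Nd = 6 / 13 = 0.4615
q = 9.65e-05 * 14.7 * 0.4615
q = 0.0006547 m^3/s per m


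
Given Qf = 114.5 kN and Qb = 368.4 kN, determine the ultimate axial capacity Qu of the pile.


Result: 482.9 kN

Derivation:
Using Qu = Qf + Qb
Qu = 114.5 + 368.4
Qu = 482.9 kN


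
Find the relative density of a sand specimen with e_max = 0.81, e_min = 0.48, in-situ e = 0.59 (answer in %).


Using Dr = (e_max - e) / (e_max - e_min) * 100
e_max - e = 0.81 - 0.59 = 0.22
e_max - e_min = 0.81 - 0.48 = 0.33
Dr = 0.22 / 0.33 * 100
Dr = 66.67 %


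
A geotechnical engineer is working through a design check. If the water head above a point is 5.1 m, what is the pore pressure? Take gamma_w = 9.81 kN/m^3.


Using u = gamma_w * h_w
u = 9.81 * 5.1
u = 50.03 kPa


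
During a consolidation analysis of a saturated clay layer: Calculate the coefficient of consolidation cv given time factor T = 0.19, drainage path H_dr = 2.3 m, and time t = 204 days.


Using cv = T * H_dr^2 / t
H_dr^2 = 2.3^2 = 5.29
cv = 0.19 * 5.29 / 204
cv = 0.00493 m^2/day


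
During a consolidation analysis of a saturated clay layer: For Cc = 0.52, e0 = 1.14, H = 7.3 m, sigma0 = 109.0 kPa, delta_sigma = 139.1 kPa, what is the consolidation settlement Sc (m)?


Using Sc = Cc * H / (1 + e0) * log10((sigma0 + delta_sigma) / sigma0)
Stress ratio = (109.0 + 139.1) / 109.0 = 2.27615
log10(2.27615) = 0.3572
Cc * H / (1 + e0) = 0.52 * 7.3 / (1 + 1.14) = 1.77383
Sc = 1.77383 * 0.3572
Sc = 0.6336 m


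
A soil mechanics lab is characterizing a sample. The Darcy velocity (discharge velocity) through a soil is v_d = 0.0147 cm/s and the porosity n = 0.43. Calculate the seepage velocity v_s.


Using v_s = v_d / n
v_s = 0.0147 / 0.43
v_s = 0.03419 cm/s


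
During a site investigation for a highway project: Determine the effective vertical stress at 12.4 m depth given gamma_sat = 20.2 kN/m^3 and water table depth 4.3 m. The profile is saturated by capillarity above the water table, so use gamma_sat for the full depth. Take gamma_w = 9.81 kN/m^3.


Total stress = gamma_sat * depth
sigma = 20.2 * 12.4 = 250.48 kPa
Pore water pressure u = gamma_w * (depth - d_wt)
u = 9.81 * (12.4 - 4.3) = 79.461 kPa
Effective stress = sigma - u
sigma' = 250.48 - 79.461 = 171.02 kPa


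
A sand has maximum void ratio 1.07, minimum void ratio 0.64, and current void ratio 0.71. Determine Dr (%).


Using Dr = (e_max - e) / (e_max - e_min) * 100
e_max - e = 1.07 - 0.71 = 0.36
e_max - e_min = 1.07 - 0.64 = 0.43
Dr = 0.36 / 0.43 * 100
Dr = 83.72 %
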